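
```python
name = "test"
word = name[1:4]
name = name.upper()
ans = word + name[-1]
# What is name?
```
Trace:
  name='test'
  name='test', word='est'
  name='TEST', word='est'
  name='TEST', word='est', ans='estT'

Final answer: 'TEST'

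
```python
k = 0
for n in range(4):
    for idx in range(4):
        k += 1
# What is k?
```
Trace:
  k=0
  k=1, n=0, idx=0
  k=2, n=0, idx=1
  k=3, n=0, idx=2
  k=4, n=0, idx=3
  k=5, n=1, idx=0
  k=6, n=1, idx=1
  k=7, n=1, idx=2
  k=8, n=1, idx=3
  k=9, n=2, idx=0
  k=10, n=2, idx=1
  k=11, n=2, idx=2
  k=12, n=2, idx=3
  k=13, n=3, idx=0
  k=14, n=3, idx=1
  k=15, n=3, idx=2
  k=16, n=3, idx=3

Final answer: 16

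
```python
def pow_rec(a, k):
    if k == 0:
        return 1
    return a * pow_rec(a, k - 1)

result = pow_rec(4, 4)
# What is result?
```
Call trace:
pow_rec(a=4, k=4)
  pow_rec(a=4, k=3)
    pow_rec(a=4, k=2)
      pow_rec(a=4, k=1)
        pow_rec(a=4, k=0)
        -> return 1
      -> return 4
    -> return 16
  -> return 64
-> return 256

Final answer: 256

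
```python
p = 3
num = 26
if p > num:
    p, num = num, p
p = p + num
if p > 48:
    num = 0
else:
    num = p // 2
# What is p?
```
Trace:
  p=3
  p=3, num=26
  p=3, num=26
  p=29, num=26
  p=29, num=14

Final answer: 29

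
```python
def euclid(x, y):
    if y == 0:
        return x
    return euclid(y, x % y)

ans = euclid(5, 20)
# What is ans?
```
Call trace:
euclid(x=5, y=20)
  euclid(x=20, y=5)
    euclid(x=5, y=0)
    -> return 5
  -> return 5
-> return 5

Final answer: 5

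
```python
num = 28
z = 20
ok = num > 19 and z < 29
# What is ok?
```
Trace:
  num=28
  num=28, z=20
  num=28, z=20, ok=True

Final answer: True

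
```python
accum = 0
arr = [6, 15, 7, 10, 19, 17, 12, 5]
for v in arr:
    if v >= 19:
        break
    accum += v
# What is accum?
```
Trace:
  accum=0
  accum=6, v=6
  accum=21, v=15
  accum=28, v=7
  accum=38, v=10
  accum=38, v=19

Final answer: 38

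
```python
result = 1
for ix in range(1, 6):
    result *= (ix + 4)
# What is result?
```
Trace:
  result=1
  result=5, ix=1
  result=30, ix=2
  result=210, ix=3
  result=1680, ix=4
  result=15120, ix=5

Final answer: 15120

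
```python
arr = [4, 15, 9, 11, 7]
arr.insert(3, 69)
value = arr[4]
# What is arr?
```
Trace:
  arr=[4, 15, 9, 11, 7]
  arr=[4, 15, 9, 69, 11, 7]
  arr=[4, 15, 9, 69, 11, 7], value=11

Final answer: [4, 15, 9, 69, 11, 7]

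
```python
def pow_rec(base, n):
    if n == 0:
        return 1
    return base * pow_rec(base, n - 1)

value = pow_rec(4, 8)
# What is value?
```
Call trace:
pow_rec(base=4, n=8)
  pow_rec(base=4, n=7)
    pow_rec(base=4, n=6)
      pow_rec(base=4, n=5)
        pow_rec(base=4, n=4)
          pow_rec(base=4, n=3)
            pow_rec(base=4, n=2)
              pow_rec(base=4, n=1)
                pow_rec(base=4, n=0)
                -> return 1
              -> return 4
            -> return 16
          -> return 64
        -> return 256
      -> return 1024
    -> return 4096
  -> return 16384
-> return 65536

Final answer: 65536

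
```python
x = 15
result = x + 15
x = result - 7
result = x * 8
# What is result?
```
Trace:
  x=15
  x=15, result=30
  x=23, result=30
  x=23, result=184

Final answer: 184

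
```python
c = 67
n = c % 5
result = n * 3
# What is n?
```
Trace:
  c=67
  c=67, n=2
  c=67, n=2, result=6

Final answer: 2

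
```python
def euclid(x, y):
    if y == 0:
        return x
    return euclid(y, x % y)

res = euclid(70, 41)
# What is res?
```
Call trace:
euclid(x=70, y=41)
  euclid(x=41, y=29)
    euclid(x=29, y=12)
      euclid(x=12, y=5)
        euclid(x=5, y=2)
          euclid(x=2, y=1)
            euclid(x=1, y=0)
            -> return 1
          -> return 1
        -> return 1
      -> return 1
    -> return 1
  -> return 1
-> return 1

Final answer: 1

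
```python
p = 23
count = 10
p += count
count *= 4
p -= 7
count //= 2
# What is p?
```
Trace:
  p=23
  p=23, count=10
  p=33, count=10
  p=33, count=40
  p=26, count=40
  p=26, count=20

Final answer: 26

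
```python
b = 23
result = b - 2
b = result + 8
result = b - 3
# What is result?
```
Trace:
  b=23
  b=23, result=21
  b=29, result=21
  b=29, result=26

Final answer: 26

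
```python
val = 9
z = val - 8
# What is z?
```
Trace:
  val=9
  val=9, z=1

Final answer: 1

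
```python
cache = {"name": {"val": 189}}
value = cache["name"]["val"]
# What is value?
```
Trace:
  cache={'name': {'val': 189}}
  cache={'name': {'val': 189}}, value=189

Final answer: 189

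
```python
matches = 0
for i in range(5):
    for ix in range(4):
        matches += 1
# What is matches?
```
Trace:
  matches=0
  matches=1, i=0, ix=0
  matches=2, i=0, ix=1
  matches=3, i=0, ix=2
  matches=4, i=0, ix=3
  matches=5, i=1, ix=0
  matches=6, i=1, ix=1
  matches=7, i=1, ix=2
  matches=8, i=1, ix=3
  matches=9, i=2, ix=0
  matches=10, i=2, ix=1
  matches=11, i=2, ix=2
  matches=12, i=2, ix=3
  matches=13, i=3, ix=0
  matches=14, i=3, ix=1
  matches=15, i=3, ix=2
  matches=16, i=3, ix=3
  matches=17, i=4, ix=0
  matches=18, i=4, ix=1
  matches=19, i=4, ix=2
  matches=20, i=4, ix=3

Final answer: 20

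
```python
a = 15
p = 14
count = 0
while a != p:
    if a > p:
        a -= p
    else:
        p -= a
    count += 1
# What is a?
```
Trace:
  a=15
  a=15, p=14
  a=15, p=14, count=0
  a=1, p=14, count=1
  a=1, p=13, count=2
  a=1, p=12, count=3
  a=1, p=11, count=4
  a=1, p=10, count=5
  a=1, p=9, count=6
  a=1, p=8, count=7
  a=1, p=7, count=8
  a=1, p=6, count=9
  a=1, p=5, count=10
  a=1, p=4, count=11
  a=1, p=3, count=12
  a=1, p=2, count=13
  a=1, p=1, count=14

Final answer: 1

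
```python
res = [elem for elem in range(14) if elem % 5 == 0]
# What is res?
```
Trace:
  elem=0
  elem=1
  elem=2
  elem=3
  elem=4
  elem=5
  elem=6
  elem=7
  elem=8
  elem=9
  elem=10
  elem=11
  elem=12
  elem=13
  res=[0, 5, 10]

Final answer: [0, 5, 10]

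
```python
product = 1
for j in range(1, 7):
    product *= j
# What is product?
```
Trace:
  product=1
  product=1, j=1
  product=2, j=2
  product=6, j=3
  product=24, j=4
  product=120, j=5
  product=720, j=6

Final answer: 720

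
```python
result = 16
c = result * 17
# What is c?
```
Trace:
  result=16
  result=16, c=272

Final answer: 272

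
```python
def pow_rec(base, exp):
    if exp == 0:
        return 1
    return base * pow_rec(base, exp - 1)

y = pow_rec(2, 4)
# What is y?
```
Call trace:
pow_rec(base=2, exp=4)
  pow_rec(base=2, exp=3)
    pow_rec(base=2, exp=2)
      pow_rec(base=2, exp=1)
        pow_rec(base=2, exp=0)
        -> return 1
      -> return 2
    -> return 4
  -> return 8
-> return 16

Final answer: 16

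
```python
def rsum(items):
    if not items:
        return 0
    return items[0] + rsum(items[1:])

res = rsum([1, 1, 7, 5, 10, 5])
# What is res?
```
Call trace:
rsum(items=[1, 1, 7, 5, 10, 5])
  rsum(items=[1, 7, 5, 10, 5])
    rsum(items=[7, 5, 10, 5])
      rsum(items=[5, 10, 5])
        rsum(items=[10, 5])
          rsum(items=[5])
            rsum(items=[])
            -> return 0
          -> return 5
        -> return 15
      -> return 20
    -> return 27
  -> return 28
-> return 29

Final answer: 29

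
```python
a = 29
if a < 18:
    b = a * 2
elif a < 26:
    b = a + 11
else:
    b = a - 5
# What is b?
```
Trace:
  a=29
  a=29, b=24

Final answer: 24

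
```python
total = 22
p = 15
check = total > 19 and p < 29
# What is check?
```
Trace:
  total=22
  total=22, p=15
  total=22, p=15, check=True

Final answer: True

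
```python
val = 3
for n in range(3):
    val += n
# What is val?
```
Trace:
  val=3
  val=3, n=0
  val=4, n=1
  val=6, n=2

Final answer: 6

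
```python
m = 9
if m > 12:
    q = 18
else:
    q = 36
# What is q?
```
Trace:
  m=9
  m=9, q=36

Final answer: 36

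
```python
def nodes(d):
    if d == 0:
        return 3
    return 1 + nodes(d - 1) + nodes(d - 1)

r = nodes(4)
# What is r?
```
Call trace (a repeated sub-call is expanded the first time; later identical calls just restate its return value):
nodes(d=4)
  nodes(d=3)
    nodes(d=2)
      nodes(d=1)
        nodes(d=0)
        -> return 3
        nodes(d=0)
        -> return 3
      -> return 7
      nodes(d=1) -> return 7  (same call as traced above)
    -> return 15
    nodes(d=2) -> return 15  (same call as traced above)
  -> return 31
  nodes(d=3) -> return 31  (same call as traced above)
-> return 63

Final answer: 63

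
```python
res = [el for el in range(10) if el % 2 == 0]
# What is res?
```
Trace:
  el=0
  el=1
  el=2
  el=3
  el=4
  el=5
  el=6
  el=7
  el=8
  el=9
  res=[0, 2, 4, 6, 8]

Final answer: [0, 2, 4, 6, 8]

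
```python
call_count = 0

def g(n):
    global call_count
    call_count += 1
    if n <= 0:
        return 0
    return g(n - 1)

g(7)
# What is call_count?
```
Call trace:
g(n=7)
  g(n=6)
    g(n=5)
      g(n=4)
        g(n=3)
          g(n=2)
            g(n=1)
              g(n=0)
              -> return 0
            -> return 0
          -> return 0
        -> return 0
      -> return 0
    -> return 0
  -> return 0
-> return 0

call_count is incremented once per call. g is entered once for each n = 7, 6, 5, 4, 3, 2, 1, 0 (the n <= 0 call returns without recursing), i.e. 7 + 1 calls.
call_count = 8

Final answer: 8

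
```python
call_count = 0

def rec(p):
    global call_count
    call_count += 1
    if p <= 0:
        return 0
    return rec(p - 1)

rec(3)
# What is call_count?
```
Call trace:
rec(p=3)
  rec(p=2)
    rec(p=1)
      rec(p=0)
      -> return 0
    -> return 0
  -> return 0
-> return 0

call_count is incremented once per call. rec is entered once for each p = 3, 2, 1, 0 (the p <= 0 call returns without recursing), i.e. 3 + 1 calls.
call_count = 4

Final answer: 4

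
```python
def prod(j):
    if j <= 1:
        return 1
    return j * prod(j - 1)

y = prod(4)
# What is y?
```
Call trace:
prod(j=4)
  prod(j=3)
    prod(j=2)
      prod(j=1)
      -> return 1
    -> return 2
  -> return 6
-> return 24

Final answer: 24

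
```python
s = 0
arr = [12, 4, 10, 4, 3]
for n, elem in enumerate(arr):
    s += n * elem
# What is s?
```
Trace:
  s=0
  s=0, n=0, elem=12
  s=4, n=1, elem=4
  s=24, n=2, elem=10
  s=36, n=3, elem=4
  s=48, n=4, elem=3

Final answer: 48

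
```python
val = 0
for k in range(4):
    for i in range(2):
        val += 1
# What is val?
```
Trace:
  val=0
  val=1, k=0, i=0
  val=2, k=0, i=1
  val=3, k=1, i=0
  val=4, k=1, i=1
  val=5, k=2, i=0
  val=6, k=2, i=1
  val=7, k=3, i=0
  val=8, k=3, i=1

Final answer: 8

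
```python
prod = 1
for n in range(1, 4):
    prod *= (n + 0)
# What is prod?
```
Trace:
  prod=1
  prod=1, n=1
  prod=2, n=2
  prod=6, n=3

Final answer: 6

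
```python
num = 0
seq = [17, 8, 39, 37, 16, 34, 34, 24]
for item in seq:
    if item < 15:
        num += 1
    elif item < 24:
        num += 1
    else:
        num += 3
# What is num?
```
Trace:
  num=0
  num=1, item=17
  num=2, item=8
  num=5, item=39
  num=8, item=37
  num=9, item=16
  num=12, item=34
  num=15, item=34
  num=18, item=24

Final answer: 18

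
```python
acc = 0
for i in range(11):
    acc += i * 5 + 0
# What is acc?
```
Trace:
  acc=0
  acc=0, i=0
  acc=5, i=1
  acc=15, i=2
  acc=30, i=3
  acc=50, i=4
  acc=75, i=5
  acc=105, i=6
  acc=140, i=7
  acc=180, i=8
  acc=225, i=9
  acc=275, i=10

Final answer: 275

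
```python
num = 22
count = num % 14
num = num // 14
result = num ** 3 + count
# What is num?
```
Trace:
  num=22
  num=22, count=8
  num=1, count=8
  num=1, count=8, result=9

Final answer: 1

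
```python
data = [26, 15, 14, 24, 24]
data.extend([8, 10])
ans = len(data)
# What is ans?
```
Trace:
  data=[26, 15, 14, 24, 24]
  data=[26, 15, 14, 24, 24, 8, 10]
  data=[26, 15, 14, 24, 24, 8, 10], ans=7

Final answer: 7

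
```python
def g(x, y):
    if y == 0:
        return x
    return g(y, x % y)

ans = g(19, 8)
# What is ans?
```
Call trace:
g(x=19, y=8)
  g(x=8, y=3)
    g(x=3, y=2)
      g(x=2, y=1)
        g(x=1, y=0)
        -> return 1
      -> return 1
    -> return 1
  -> return 1
-> return 1

Final answer: 1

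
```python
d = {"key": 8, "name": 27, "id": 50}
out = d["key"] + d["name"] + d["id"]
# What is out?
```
Trace:
  d={'key': 8, 'name': 27, 'id': 50}
  d={'key': 8, 'name': 27, 'id': 50}, out=85

Final answer: 85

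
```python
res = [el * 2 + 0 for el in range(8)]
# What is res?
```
Trace:
  el=0
  el=1
  el=2
  el=3
  el=4
  el=5
  el=6
  el=7
  res=[0, 2, 4, 6, 8, 10, 12, 14]

Final answer: [0, 2, 4, 6, 8, 10, 12, 14]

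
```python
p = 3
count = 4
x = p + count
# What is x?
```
Trace:
  p=3
  p=3, count=4
  p=3, count=4, x=7

Final answer: 7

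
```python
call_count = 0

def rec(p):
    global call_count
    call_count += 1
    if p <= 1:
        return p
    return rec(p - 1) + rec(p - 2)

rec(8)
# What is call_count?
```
Call trace (a repeated sub-call is expanded the first time; later identical calls just restate its return value):
rec(p=8)
  rec(p=7)
    rec(p=6)
      rec(p=5)
        rec(p=4)
          rec(p=3)
            rec(p=2)
              rec(p=1)
              -> return 1
              rec(p=0)
              -> return 0
            -> return 1
            rec(p=1)
            -> return 1
          -> return 2
          rec(p=2) -> return 1  (same call as traced above)
        -> return 3
        rec(p=3) -> return 2  (same call as traced above)
      -> return 5
      rec(p=4) -> return 3  (same call as traced above)
    -> return 8
    rec(p=5) -> return 5  (same call as traced above)
  -> return 13
  rec(p=6) -> return 8  (same call as traced above)
-> return 21

call_count is incremented once per call, so count the calls in each subtree. Let C(p) = number of calls made by rec(p).
C(0) = C(1) = 1 (base case, no recursion); C(p) = 1 + C(p - 1) + C(p - 2) otherwise.
C(2) = 1 + C(1) + C(0) = 1 + 1 + 1 = 3
C(3) = 1 + C(2) + C(1) = 1 + 3 + 1 = 5
C(4) = 1 + C(3) + C(2) = 1 + 5 + 3 = 9
C(5) = 1 + C(4) + C(3) = 1 + 9 + 5 = 15
C(6) = 1 + C(5) + C(4) = 1 + 15 + 9 = 25
C(7) = 1 + C(6) + C(5) = 1 + 25 + 15 = 41
C(8) = 1 + C(7) + C(6) = 1 + 41 + 25 = 67
call_count = C(8) = 67

Final answer: 67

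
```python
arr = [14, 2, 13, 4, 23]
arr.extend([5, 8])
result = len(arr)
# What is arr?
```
Trace:
  arr=[14, 2, 13, 4, 23]
  arr=[14, 2, 13, 4, 23, 5, 8]
  arr=[14, 2, 13, 4, 23, 5, 8], result=7

Final answer: [14, 2, 13, 4, 23, 5, 8]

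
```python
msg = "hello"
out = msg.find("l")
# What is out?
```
Trace:
  msg='hello'
  msg='hello', out=2

Final answer: 2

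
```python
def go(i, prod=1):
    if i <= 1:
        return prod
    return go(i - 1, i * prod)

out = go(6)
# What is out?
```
Call trace:
go(i=6, prod=1)
  go(i=5, prod=6)
    go(i=4, prod=30)
      go(i=3, prod=120)
        go(i=2, prod=360)
          go(i=1, prod=720)
          -> return 720
        -> return 720
      -> return 720
    -> return 720
  -> return 720
-> return 720

Final answer: 720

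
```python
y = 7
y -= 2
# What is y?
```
Trace:
  y=7
  y=5

Final answer: 5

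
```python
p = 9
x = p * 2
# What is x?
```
Trace:
  p=9
  p=9, x=18

Final answer: 18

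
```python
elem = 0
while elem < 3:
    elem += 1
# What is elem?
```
Trace:
  elem=0
  elem=1
  elem=2
  elem=3

Final answer: 3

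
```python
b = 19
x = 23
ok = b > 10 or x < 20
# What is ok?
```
Trace:
  b=19
  b=19, x=23
  b=19, x=23, ok=True

Final answer: True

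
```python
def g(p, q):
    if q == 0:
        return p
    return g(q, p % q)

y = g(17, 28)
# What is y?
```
Call trace:
g(p=17, q=28)
  g(p=28, q=17)
    g(p=17, q=11)
      g(p=11, q=6)
        g(p=6, q=5)
          g(p=5, q=1)
            g(p=1, q=0)
            -> return 1
          -> return 1
        -> return 1
      -> return 1
    -> return 1
  -> return 1
-> return 1

Final answer: 1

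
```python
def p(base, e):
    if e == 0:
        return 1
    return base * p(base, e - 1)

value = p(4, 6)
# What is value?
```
Call trace:
p(base=4, e=6)
  p(base=4, e=5)
    p(base=4, e=4)
      p(base=4, e=3)
        p(base=4, e=2)
          p(base=4, e=1)
            p(base=4, e=0)
            -> return 1
          -> return 4
        -> return 16
      -> return 64
    -> return 256
  -> return 1024
-> return 4096

Final answer: 4096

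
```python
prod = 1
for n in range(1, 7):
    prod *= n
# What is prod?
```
Trace:
  prod=1
  prod=1, n=1
  prod=2, n=2
  prod=6, n=3
  prod=24, n=4
  prod=120, n=5
  prod=720, n=6

Final answer: 720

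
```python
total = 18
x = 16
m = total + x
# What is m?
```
Trace:
  total=18
  total=18, x=16
  total=18, x=16, m=34

Final answer: 34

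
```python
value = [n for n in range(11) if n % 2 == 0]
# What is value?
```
Trace:
  n=0
  n=1
  n=2
  n=3
  n=4
  n=5
  n=6
  n=7
  n=8
  n=9
  n=10
  value=[0, 2, 4, 6, 8, 10]

Final answer: [0, 2, 4, 6, 8, 10]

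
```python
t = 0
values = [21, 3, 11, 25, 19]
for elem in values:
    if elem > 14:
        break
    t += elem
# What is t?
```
Trace:
  t=0
  t=0, elem=21

Final answer: 0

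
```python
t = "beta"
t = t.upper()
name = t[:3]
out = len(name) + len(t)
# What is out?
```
Trace:
  t='beta'
  t='BETA'
  t='BETA', name='BET'
  t='BETA', name='BET', out=7

Final answer: 7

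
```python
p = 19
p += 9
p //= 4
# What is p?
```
Trace:
  p=19
  p=28
  p=7

Final answer: 7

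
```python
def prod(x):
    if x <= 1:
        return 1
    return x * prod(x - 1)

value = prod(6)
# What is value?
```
Call trace:
prod(x=6)
  prod(x=5)
    prod(x=4)
      prod(x=3)
        prod(x=2)
          prod(x=1)
          -> return 1
        -> return 2
      -> return 6
    -> return 24
  -> return 120
-> return 720

Final answer: 720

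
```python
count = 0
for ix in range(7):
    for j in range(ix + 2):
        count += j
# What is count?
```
Trace:
  count=0
  count=0, ix=0, j=0
  count=1, ix=0, j=1
  count=1, ix=1, j=0
  count=2, ix=1, j=1
  count=4, ix=1, j=2
  count=4, ix=2, j=0
  count=5, ix=2, j=1
  count=7, ix=2, j=2
  count=10, ix=2, j=3
  count=10, ix=3, j=0
  count=11, ix=3, j=1
  count=13, ix=3, j=2
  count=16, ix=3, j=3
  count=20, ix=3, j=4
  count=20, ix=4, j=0
  count=21, ix=4, j=1
  count=23, ix=4, j=2
  count=26, ix=4, j=3
  count=30, ix=4, j=4
  count=35, ix=4, j=5
  count=35, ix=5, j=0
  count=36, ix=5, j=1
  count=38, ix=5, j=2
  count=41, ix=5, j=3
  count=45, ix=5, j=4
  count=50, ix=5, j=5
  count=56, ix=5, j=6
  count=56, ix=6, j=0
  count=57, ix=6, j=1
  count=59, ix=6, j=2
  count=62, ix=6, j=3
  count=66, ix=6, j=4
  count=71, ix=6, j=5
  count=77, ix=6, j=6
  count=84, ix=6, j=7

Final answer: 84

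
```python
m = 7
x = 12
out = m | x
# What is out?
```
Trace:
  m=7
  m=7, x=12
  m=7, x=12, out=15

Final answer: 15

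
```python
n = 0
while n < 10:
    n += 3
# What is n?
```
Trace:
  n=0
  n=3
  n=6
  n=9
  n=12

Final answer: 12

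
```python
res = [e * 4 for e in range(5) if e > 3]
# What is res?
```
Trace:
  e=0
  e=1
  e=2
  e=3
  e=4
  res=[16]

Final answer: [16]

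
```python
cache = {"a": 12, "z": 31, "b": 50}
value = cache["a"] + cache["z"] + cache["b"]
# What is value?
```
Trace:
  cache={'a': 12, 'z': 31, 'b': 50}
  cache={'a': 12, 'z': 31, 'b': 50}, value=93

Final answer: 93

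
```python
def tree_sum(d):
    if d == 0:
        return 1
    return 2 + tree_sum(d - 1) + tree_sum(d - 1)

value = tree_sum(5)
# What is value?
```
Call trace (a repeated sub-call is expanded the first time; later identical calls just restate its return value):
tree_sum(d=5)
  tree_sum(d=4)
    tree_sum(d=3)
      tree_sum(d=2)
        tree_sum(d=1)
          tree_sum(d=0)
          -> return 1
          tree_sum(d=0)
          -> return 1
        -> return 4
        tree_sum(d=1) -> return 4  (same call as traced above)
      -> return 10
      tree_sum(d=2) -> return 10  (same call as traced above)
    -> return 22
    tree_sum(d=3) -> return 22  (same call as traced above)
  -> return 46
  tree_sum(d=4) -> return 46  (same call as traced above)
-> return 94

Final answer: 94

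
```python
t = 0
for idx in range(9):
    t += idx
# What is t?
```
Trace:
  t=0
  t=0, idx=0
  t=1, idx=1
  t=3, idx=2
  t=6, idx=3
  t=10, idx=4
  t=15, idx=5
  t=21, idx=6
  t=28, idx=7
  t=36, idx=8

Final answer: 36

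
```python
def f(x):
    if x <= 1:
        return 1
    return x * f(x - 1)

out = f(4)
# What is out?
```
Call trace:
f(x=4)
  f(x=3)
    f(x=2)
      f(x=1)
      -> return 1
    -> return 2
  -> return 6
-> return 24

Final answer: 24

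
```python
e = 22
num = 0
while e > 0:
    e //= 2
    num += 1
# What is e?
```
Trace:
  e=22
  e=22, num=0
  e=11, num=1
  e=5, num=2
  e=2, num=3
  e=1, num=4
  e=0, num=5

Final answer: 0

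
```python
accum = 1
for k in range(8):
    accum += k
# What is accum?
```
Trace:
  accum=1
  accum=1, k=0
  accum=2, k=1
  accum=4, k=2
  accum=7, k=3
  accum=11, k=4
  accum=16, k=5
  accum=22, k=6
  accum=29, k=7

Final answer: 29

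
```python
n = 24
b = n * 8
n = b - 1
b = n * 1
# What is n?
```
Trace:
  n=24
  n=24, b=192
  n=191, b=192
  n=191, b=191

Final answer: 191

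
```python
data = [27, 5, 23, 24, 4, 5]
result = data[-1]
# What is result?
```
Trace:
  data=[27, 5, 23, 24, 4, 5]
  data=[27, 5, 23, 24, 4, 5], result=5

Final answer: 5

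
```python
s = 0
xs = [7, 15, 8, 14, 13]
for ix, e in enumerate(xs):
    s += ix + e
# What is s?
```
Trace:
  s=0
  s=7, ix=0, e=7
  s=23, ix=1, e=15
  s=33, ix=2, e=8
  s=50, ix=3, e=14
  s=67, ix=4, e=13

Final answer: 67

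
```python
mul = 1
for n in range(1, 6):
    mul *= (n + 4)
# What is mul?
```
Trace:
  mul=1
  mul=5, n=1
  mul=30, n=2
  mul=210, n=3
  mul=1680, n=4
  mul=15120, n=5

Final answer: 15120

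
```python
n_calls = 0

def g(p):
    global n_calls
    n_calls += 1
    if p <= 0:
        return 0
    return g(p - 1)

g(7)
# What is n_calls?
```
Call trace:
g(p=7)
  g(p=6)
    g(p=5)
      g(p=4)
        g(p=3)
          g(p=2)
            g(p=1)
              g(p=0)
              -> return 0
            -> return 0
          -> return 0
        -> return 0
      -> return 0
    -> return 0
  -> return 0
-> return 0

n_calls is incremented once per call. g is entered once for each p = 7, 6, 5, 4, 3, 2, 1, 0 (the p <= 0 call returns without recursing), i.e. 7 + 1 calls.
n_calls = 8

Final answer: 8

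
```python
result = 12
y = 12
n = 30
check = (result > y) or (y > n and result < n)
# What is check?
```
Trace:
  result=12
  result=12, y=12
  result=12, y=12, n=30
  result=12, y=12, n=30, check=False

Final answer: False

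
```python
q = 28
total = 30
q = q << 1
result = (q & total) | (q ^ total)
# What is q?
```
Trace:
  q=28
  q=28, total=30
  q=56, total=30
  q=56, total=30, result=62

Final answer: 56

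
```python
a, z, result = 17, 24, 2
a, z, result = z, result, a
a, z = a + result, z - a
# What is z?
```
Trace:
  a=17, z=24, result=2
  a=24, z=2, result=17
  a=41, z=-22, result=17

Final answer: -22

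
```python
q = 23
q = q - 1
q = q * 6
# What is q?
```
Trace:
  q=23
  q=22
  q=132

Final answer: 132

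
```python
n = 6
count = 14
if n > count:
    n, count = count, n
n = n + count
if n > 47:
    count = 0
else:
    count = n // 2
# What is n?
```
Trace:
  n=6
  n=6, count=14
  n=6, count=14
  n=20, count=14
  n=20, count=10

Final answer: 20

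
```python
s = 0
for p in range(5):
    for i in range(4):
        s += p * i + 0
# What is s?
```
Trace:
  s=0
  s=0, p=0, i=0
  s=0, p=0, i=1
  s=0, p=0, i=2
  s=0, p=0, i=3
  s=0, p=1, i=0
  s=1, p=1, i=1
  s=3, p=1, i=2
  s=6, p=1, i=3
  s=6, p=2, i=0
  s=8, p=2, i=1
  s=12, p=2, i=2
  s=18, p=2, i=3
  s=18, p=3, i=0
  s=21, p=3, i=1
  s=27, p=3, i=2
  s=36, p=3, i=3
  s=36, p=4, i=0
  s=40, p=4, i=1
  s=48, p=4, i=2
  s=60, p=4, i=3

Final answer: 60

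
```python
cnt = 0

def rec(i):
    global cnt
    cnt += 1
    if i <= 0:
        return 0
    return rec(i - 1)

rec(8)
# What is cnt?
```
Call trace:
rec(i=8)
  rec(i=7)
    rec(i=6)
      rec(i=5)
        rec(i=4)
          rec(i=3)
            rec(i=2)
              rec(i=1)
                rec(i=0)
                -> return 0
              -> return 0
            -> return 0
          -> return 0
        -> return 0
      -> return 0
    -> return 0
  -> return 0
-> return 0

cnt is incremented once per call. rec is entered once for each i = 8, 7, 6, 5, 4, 3, 2, 1, 0 (the i <= 0 call returns without recursing), i.e. 8 + 1 calls.
cnt = 9

Final answer: 9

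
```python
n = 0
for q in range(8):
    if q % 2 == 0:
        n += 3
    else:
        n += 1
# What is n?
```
Trace:
  n=0
  n=3, q=0
  n=4, q=1
  n=7, q=2
  n=8, q=3
  n=11, q=4
  n=12, q=5
  n=15, q=6
  n=16, q=7

Final answer: 16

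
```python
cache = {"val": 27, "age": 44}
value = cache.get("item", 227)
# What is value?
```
Trace:
  cache={'val': 27, 'age': 44}
  cache={'val': 27, 'age': 44}, value=227

Final answer: 227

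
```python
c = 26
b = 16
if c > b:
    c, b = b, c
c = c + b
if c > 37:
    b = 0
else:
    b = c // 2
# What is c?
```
Trace:
  c=26
  c=26, b=16
  c=16, b=26
  c=42, b=26
  c=42, b=0

Final answer: 42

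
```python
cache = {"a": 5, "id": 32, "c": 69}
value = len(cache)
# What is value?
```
Trace:
  cache={'a': 5, 'id': 32, 'c': 69}
  cache={'a': 5, 'id': 32, 'c': 69}, value=3

Final answer: 3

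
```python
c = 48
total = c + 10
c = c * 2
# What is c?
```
Trace:
  c=48
  c=48, total=58
  c=96, total=58

Final answer: 96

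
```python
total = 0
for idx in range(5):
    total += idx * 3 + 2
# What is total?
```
Trace:
  total=0
  total=2, idx=0
  total=7, idx=1
  total=15, idx=2
  total=26, idx=3
  total=40, idx=4

Final answer: 40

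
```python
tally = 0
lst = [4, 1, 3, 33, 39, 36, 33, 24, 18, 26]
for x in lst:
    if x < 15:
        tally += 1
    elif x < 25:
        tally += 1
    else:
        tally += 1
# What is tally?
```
Trace:
  tally=0
  tally=1, x=4
  tally=2, x=1
  tally=3, x=3
  tally=4, x=33
  tally=5, x=39
  tally=6, x=36
  tally=7, x=33
  tally=8, x=24
  tally=9, x=18
  tally=10, x=26

Final answer: 10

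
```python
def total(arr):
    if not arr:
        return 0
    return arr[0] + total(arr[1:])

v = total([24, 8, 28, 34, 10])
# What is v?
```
Call trace:
total(arr=[24, 8, 28, 34, 10])
  total(arr=[8, 28, 34, 10])
    total(arr=[28, 34, 10])
      total(arr=[34, 10])
        total(arr=[10])
          total(arr=[])
          -> return 0
        -> return 10
      -> return 44
    -> return 72
  -> return 80
-> return 104

Final answer: 104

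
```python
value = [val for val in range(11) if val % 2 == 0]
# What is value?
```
Trace:
  val=0
  val=1
  val=2
  val=3
  val=4
  val=5
  val=6
  val=7
  val=8
  val=9
  val=10
  value=[0, 2, 4, 6, 8, 10]

Final answer: [0, 2, 4, 6, 8, 10]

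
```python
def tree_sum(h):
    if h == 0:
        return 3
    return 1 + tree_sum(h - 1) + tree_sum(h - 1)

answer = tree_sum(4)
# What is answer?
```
Call trace (a repeated sub-call is expanded the first time; later identical calls just restate its return value):
tree_sum(h=4)
  tree_sum(h=3)
    tree_sum(h=2)
      tree_sum(h=1)
        tree_sum(h=0)
        -> return 3
        tree_sum(h=0)
        -> return 3
      -> return 7
      tree_sum(h=1) -> return 7  (same call as traced above)
    -> return 15
    tree_sum(h=2) -> return 15  (same call as traced above)
  -> return 31
  tree_sum(h=3) -> return 31  (same call as traced above)
-> return 63

Final answer: 63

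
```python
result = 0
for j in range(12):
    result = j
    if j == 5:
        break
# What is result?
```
Trace:
  result=0
  result=0, j=0
  result=1, j=1
  result=2, j=2
  result=3, j=3
  result=4, j=4
  result=5, j=5

Final answer: 5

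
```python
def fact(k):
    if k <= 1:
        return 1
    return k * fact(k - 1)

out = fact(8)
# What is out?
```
Call trace:
fact(k=8)
  fact(k=7)
    fact(k=6)
      fact(k=5)
        fact(k=4)
          fact(k=3)
            fact(k=2)
              fact(k=1)
              -> return 1
            -> return 2
          -> return 6
        -> return 24
      -> return 120
    -> return 720
  -> return 5040
-> return 40320

Final answer: 40320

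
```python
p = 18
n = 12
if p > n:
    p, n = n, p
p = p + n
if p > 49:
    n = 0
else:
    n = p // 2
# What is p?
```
Trace:
  p=18
  p=18, n=12
  p=12, n=18
  p=30, n=18
  p=30, n=15

Final answer: 30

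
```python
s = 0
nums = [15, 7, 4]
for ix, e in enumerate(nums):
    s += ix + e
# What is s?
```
Trace:
  s=0
  s=15, ix=0, e=15
  s=23, ix=1, e=7
  s=29, ix=2, e=4

Final answer: 29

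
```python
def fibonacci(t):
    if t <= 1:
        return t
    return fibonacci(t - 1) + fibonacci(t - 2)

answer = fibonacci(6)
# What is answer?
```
Call trace (a repeated sub-call is expanded the first time; later identical calls just restate its return value):
fibonacci(t=6)
  fibonacci(t=5)
    fibonacci(t=4)
      fibonacci(t=3)
        fibonacci(t=2)
          fibonacci(t=1)
          -> return 1
          fibonacci(t=0)
          -> return 0
        -> return 1
        fibonacci(t=1)
        -> return 1
      -> return 2
      fibonacci(t=2) -> return 1  (same call as traced above)
    -> return 3
    fibonacci(t=3) -> return 2  (same call as traced above)
  -> return 5
  fibonacci(t=4) -> return 3  (same call as traced above)
-> return 8

Final answer: 8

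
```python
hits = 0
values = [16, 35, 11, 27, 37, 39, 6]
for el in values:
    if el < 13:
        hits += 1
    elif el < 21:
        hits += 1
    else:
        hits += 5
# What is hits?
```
Trace:
  hits=0
  hits=1, el=16
  hits=6, el=35
  hits=7, el=11
  hits=12, el=27
  hits=17, el=37
  hits=22, el=39
  hits=23, el=6

Final answer: 23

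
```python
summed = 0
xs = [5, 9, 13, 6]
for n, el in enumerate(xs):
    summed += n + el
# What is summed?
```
Trace:
  summed=0
  summed=5, n=0, el=5
  summed=15, n=1, el=9
  summed=30, n=2, el=13
  summed=39, n=3, el=6

Final answer: 39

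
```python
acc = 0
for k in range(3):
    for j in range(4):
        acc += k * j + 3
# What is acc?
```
Trace:
  acc=0
  acc=3, k=0, j=0
  acc=6, k=0, j=1
  acc=9, k=0, j=2
  acc=12, k=0, j=3
  acc=15, k=1, j=0
  acc=19, k=1, j=1
  acc=24, k=1, j=2
  acc=30, k=1, j=3
  acc=33, k=2, j=0
  acc=38, k=2, j=1
  acc=45, k=2, j=2
  acc=54, k=2, j=3

Final answer: 54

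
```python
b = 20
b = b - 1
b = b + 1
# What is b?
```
Trace:
  b=20
  b=19
  b=20

Final answer: 20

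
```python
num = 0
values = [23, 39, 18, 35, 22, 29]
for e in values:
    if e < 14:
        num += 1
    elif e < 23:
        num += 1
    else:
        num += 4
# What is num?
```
Trace:
  num=0
  num=4, e=23
  num=8, e=39
  num=9, e=18
  num=13, e=35
  num=14, e=22
  num=18, e=29

Final answer: 18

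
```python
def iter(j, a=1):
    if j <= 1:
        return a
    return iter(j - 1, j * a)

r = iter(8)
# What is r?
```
Call trace:
iter(j=8, a=1)
  iter(j=7, a=8)
    iter(j=6, a=56)
      iter(j=5, a=336)
        iter(j=4, a=1680)
          iter(j=3, a=6720)
            iter(j=2, a=20160)
              iter(j=1, a=40320)
              -> return 40320
            -> return 40320
          -> return 40320
        -> return 40320
      -> return 40320
    -> return 40320
  -> return 40320
-> return 40320

Final answer: 40320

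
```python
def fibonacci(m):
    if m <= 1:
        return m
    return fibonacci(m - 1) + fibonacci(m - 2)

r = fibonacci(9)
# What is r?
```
Call trace (a repeated sub-call is expanded the first time; later identical calls just restate its return value):
fibonacci(m=9)
  fibonacci(m=8)
    fibonacci(m=7)
      fibonacci(m=6)
        fibonacci(m=5)
          fibonacci(m=4)
            fibonacci(m=3)
              fibonacci(m=2)
                fibonacci(m=1)
                -> return 1
                fibonacci(m=0)
                -> return 0
              -> return 1
              fibonacci(m=1)
              -> return 1
            -> return 2
            fibonacci(m=2) -> return 1  (same call as traced above)
          -> return 3
          fibonacci(m=3) -> return 2  (same call as traced above)
        -> return 5
        fibonacci(m=4) -> return 3  (same call as traced above)
      -> return 8
      fibonacci(m=5) -> return 5  (same call as traced above)
    -> return 13
    fibonacci(m=6) -> return 8  (same call as traced above)
  -> return 21
  fibonacci(m=7) -> return 13  (same call as traced above)
-> return 34

Final answer: 34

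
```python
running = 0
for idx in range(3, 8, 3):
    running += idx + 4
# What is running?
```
Trace:
  running=0
  running=7, idx=3
  running=17, idx=6

Final answer: 17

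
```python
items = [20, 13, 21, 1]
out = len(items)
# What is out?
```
Trace:
  items=[20, 13, 21, 1]
  items=[20, 13, 21, 1], out=4

Final answer: 4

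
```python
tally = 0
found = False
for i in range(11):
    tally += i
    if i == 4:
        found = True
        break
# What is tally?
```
Trace:
  tally=0
  tally=0, found=False
  tally=0, found=False, i=0
  tally=1, found=False, i=1
  tally=3, found=False, i=2
  tally=6, found=False, i=3
  tally=10, found=True, i=4

Final answer: 10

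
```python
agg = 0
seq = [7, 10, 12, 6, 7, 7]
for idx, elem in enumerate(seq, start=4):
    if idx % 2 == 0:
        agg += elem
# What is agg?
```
Trace:
  agg=0
  agg=7, idx=4, elem=7
  agg=7, idx=5, elem=10
  agg=19, idx=6, elem=12
  agg=19, idx=7, elem=6
  agg=26, idx=8, elem=7
  agg=26, idx=9, elem=7

Final answer: 26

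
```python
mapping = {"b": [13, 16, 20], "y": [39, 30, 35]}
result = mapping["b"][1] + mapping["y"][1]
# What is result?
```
Trace:
  mapping={'b': [13, 16, 20], 'y': [39, 30, 35]}
  mapping={'b': [13, 16, 20], 'y': [39, 30, 35]}, result=46

Final answer: 46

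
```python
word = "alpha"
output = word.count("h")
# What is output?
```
Trace:
  word='alpha'
  word='alpha', output=1

Final answer: 1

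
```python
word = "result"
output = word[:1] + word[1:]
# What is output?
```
Trace:
  word='result'
  word='result', output='result'

Final answer: 'result'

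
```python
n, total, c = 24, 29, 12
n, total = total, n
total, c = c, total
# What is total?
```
Trace:
  n=24, total=29, c=12
  n=29, total=24, c=12
  n=29, total=12, c=24

Final answer: 12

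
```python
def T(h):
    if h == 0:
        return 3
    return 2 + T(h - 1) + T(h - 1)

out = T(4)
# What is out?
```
Call trace (a repeated sub-call is expanded the first time; later identical calls just restate its return value):
T(h=4)
  T(h=3)
    T(h=2)
      T(h=1)
        T(h=0)
        -> return 3
        T(h=0)
        -> return 3
      -> return 8
      T(h=1) -> return 8  (same call as traced above)
    -> return 18
    T(h=2) -> return 18  (same call as traced above)
  -> return 38
  T(h=3) -> return 38  (same call as traced above)
-> return 78

Final answer: 78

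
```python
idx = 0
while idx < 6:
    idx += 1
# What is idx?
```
Trace:
  idx=0
  idx=1
  idx=2
  idx=3
  idx=4
  idx=5
  idx=6

Final answer: 6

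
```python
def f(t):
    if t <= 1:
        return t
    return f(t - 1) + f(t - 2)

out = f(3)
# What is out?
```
Call trace:
f(t=3)
  f(t=2)
    f(t=1)
    -> return 1
    f(t=0)
    -> return 0
  -> return 1
  f(t=1)
  -> return 1
-> return 2

Final answer: 2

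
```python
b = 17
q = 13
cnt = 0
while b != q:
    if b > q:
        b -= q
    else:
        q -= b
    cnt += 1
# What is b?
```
Trace:
  b=17
  b=17, q=13
  b=17, q=13, cnt=0
  b=4, q=13, cnt=1
  b=4, q=9, cnt=2
  b=4, q=5, cnt=3
  b=4, q=1, cnt=4
  b=3, q=1, cnt=5
  b=2, q=1, cnt=6
  b=1, q=1, cnt=7

Final answer: 1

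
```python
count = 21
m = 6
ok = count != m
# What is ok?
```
Trace:
  count=21
  count=21, m=6
  count=21, m=6, ok=True

Final answer: True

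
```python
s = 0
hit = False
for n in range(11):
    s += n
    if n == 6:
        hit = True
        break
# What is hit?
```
Trace:
  s=0
  s=0, hit=False
  s=0, hit=False, n=0
  s=1, hit=False, n=1
  s=3, hit=False, n=2
  s=6, hit=False, n=3
  s=10, hit=False, n=4
  s=15, hit=False, n=5
  s=21, hit=True, n=6

Final answer: True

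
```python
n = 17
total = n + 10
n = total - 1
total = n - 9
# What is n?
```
Trace:
  n=17
  n=17, total=27
  n=26, total=27
  n=26, total=17

Final answer: 26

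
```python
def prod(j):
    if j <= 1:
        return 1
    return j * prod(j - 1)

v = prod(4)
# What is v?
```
Call trace:
prod(j=4)
  prod(j=3)
    prod(j=2)
      prod(j=1)
      -> return 1
    -> return 2
  -> return 6
-> return 24

Final answer: 24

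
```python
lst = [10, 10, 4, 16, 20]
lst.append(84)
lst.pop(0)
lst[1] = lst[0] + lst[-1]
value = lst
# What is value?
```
Trace:
  lst=[10, 10, 4, 16, 20]
  lst=[10, 10, 4, 16, 20, 84]
  lst=[10, 4, 16, 20, 84]
  lst=[10, 94, 16, 20, 84]
  lst=[10, 94, 16, 20, 84], value=[10, 94, 16, 20, 84]

Final answer: [10, 94, 16, 20, 84]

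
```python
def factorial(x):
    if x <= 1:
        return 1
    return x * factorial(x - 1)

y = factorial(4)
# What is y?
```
Call trace:
factorial(x=4)
  factorial(x=3)
    factorial(x=2)
      factorial(x=1)
      -> return 1
    -> return 2
  -> return 6
-> return 24

Final answer: 24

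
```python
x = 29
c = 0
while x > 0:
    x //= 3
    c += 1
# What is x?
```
Trace:
  x=29
  x=29, c=0
  x=9, c=1
  x=3, c=2
  x=1, c=3
  x=0, c=4

Final answer: 0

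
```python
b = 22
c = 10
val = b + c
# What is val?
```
Trace:
  b=22
  b=22, c=10
  b=22, c=10, val=32

Final answer: 32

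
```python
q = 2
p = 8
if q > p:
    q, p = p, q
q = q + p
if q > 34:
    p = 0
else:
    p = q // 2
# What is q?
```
Trace:
  q=2
  q=2, p=8
  q=2, p=8
  q=10, p=8
  q=10, p=5

Final answer: 10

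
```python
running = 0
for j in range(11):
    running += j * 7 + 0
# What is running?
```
Trace:
  running=0
  running=0, j=0
  running=7, j=1
  running=21, j=2
  running=42, j=3
  running=70, j=4
  running=105, j=5
  running=147, j=6
  running=196, j=7
  running=252, j=8
  running=315, j=9
  running=385, j=10

Final answer: 385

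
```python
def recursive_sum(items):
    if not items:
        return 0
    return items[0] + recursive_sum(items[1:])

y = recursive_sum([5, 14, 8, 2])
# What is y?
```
Call trace:
recursive_sum(items=[5, 14, 8, 2])
  recursive_sum(items=[14, 8, 2])
    recursive_sum(items=[8, 2])
      recursive_sum(items=[2])
        recursive_sum(items=[])
        -> return 0
      -> return 2
    -> return 10
  -> return 24
-> return 29

Final answer: 29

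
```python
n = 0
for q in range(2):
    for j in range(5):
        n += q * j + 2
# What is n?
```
Trace:
  n=0
  n=2, q=0, j=0
  n=4, q=0, j=1
  n=6, q=0, j=2
  n=8, q=0, j=3
  n=10, q=0, j=4
  n=12, q=1, j=0
  n=15, q=1, j=1
  n=19, q=1, j=2
  n=24, q=1, j=3
  n=30, q=1, j=4

Final answer: 30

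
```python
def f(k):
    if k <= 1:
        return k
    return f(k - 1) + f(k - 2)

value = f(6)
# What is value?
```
Call trace (a repeated sub-call is expanded the first time; later identical calls just restate its return value):
f(k=6)
  f(k=5)
    f(k=4)
      f(k=3)
        f(k=2)
          f(k=1)
          -> return 1
          f(k=0)
          -> return 0
        -> return 1
        f(k=1)
        -> return 1
      -> return 2
      f(k=2) -> return 1  (same call as traced above)
    -> return 3
    f(k=3) -> return 2  (same call as traced above)
  -> return 5
  f(k=4) -> return 3  (same call as traced above)
-> return 8

Final answer: 8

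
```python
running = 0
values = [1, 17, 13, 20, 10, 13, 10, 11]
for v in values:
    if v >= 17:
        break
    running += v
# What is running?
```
Trace:
  running=0
  running=1, v=1
  running=1, v=17

Final answer: 1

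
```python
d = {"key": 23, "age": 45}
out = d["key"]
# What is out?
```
Trace:
  d={'key': 23, 'age': 45}
  d={'key': 23, 'age': 45}, out=23

Final answer: 23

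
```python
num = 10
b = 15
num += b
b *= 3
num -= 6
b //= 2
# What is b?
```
Trace:
  num=10
  num=10, b=15
  num=25, b=15
  num=25, b=45
  num=19, b=45
  num=19, b=22

Final answer: 22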